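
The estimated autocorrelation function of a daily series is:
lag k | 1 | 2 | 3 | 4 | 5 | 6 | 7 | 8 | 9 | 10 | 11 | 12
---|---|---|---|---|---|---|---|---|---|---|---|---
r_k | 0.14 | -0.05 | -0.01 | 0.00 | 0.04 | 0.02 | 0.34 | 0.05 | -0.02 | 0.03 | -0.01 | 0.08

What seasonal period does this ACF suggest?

The largest autocorrelation is r_7 = 0.34; the remaining lags stay at or below 0.14.
The dominant spike at lag 7 indicates a seasonal period of 7.

7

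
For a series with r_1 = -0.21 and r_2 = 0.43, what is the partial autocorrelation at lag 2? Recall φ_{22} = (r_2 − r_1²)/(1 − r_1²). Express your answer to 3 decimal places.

0.404

φ_{22} = (r_2 − r_1²) / (1 − r_1²)
r_1² = (-0.21)² = 0.0441
Numerator = 0.43 − 0.0441 = 0.3859; denominator = 1 − 0.0441 = 0.9559
φ_{22} = 0.3859 / 0.9559 = 0.404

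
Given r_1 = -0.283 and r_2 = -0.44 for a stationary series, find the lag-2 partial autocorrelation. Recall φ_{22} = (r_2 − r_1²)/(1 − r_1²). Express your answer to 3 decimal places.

φ_{22} = (r_2 − r_1²) / (1 − r_1²)
r_1² = (-0.283)² = 0.080089
Numerator = -0.44 − 0.0801 = -0.5201; denominator = 1 − 0.0801 = 0.9199
φ_{22} = -0.5201 / 0.9199 = -0.565

-0.565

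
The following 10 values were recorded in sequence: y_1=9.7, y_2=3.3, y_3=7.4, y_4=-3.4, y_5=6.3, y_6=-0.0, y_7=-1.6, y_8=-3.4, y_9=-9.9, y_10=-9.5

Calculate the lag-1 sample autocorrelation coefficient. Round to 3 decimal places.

0.346

Mean ȳ = (9.7 + 3.3 + 7.4 − 3.4 + 6.3 − 0.0 − 1.6 − 3.4 − 9.9 − 9.5)/10 = -0.1100
Numerator Σ_{t=1}^{9}(y_t−ȳ)(y_{t+1}−ȳ) = 142.8449
Denominator Σ(y_t−ȳ)² = 413.2490
r_1 = 142.8449 / 413.2490 = 0.346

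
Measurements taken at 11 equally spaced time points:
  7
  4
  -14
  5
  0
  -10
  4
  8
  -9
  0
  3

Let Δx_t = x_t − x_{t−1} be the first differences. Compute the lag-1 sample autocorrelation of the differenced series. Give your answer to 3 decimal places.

First differences Δx: -3, -18, 19, -5, -10, 14, 4, -17, 9, 3
Mean of differences = -0.4000
Numerator Σ(Δx_t−Δx̄)(Δx_{t+1}−Δx̄) = -612.7600
Denominator Σ(Δx_t−Δx̄)² = 1408.4000
r_1(Δx) = -612.7600 / 1408.4000 = -0.435

-0.435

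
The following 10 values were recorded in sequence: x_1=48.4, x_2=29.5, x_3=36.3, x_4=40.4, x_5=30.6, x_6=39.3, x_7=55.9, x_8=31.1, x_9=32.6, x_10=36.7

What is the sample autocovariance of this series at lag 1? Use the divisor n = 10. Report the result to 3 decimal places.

Mean x̄ = (48.4 + 29.5 + 36.3 + 40.4 + 30.6 + 39.3 + 55.9 + 31.1 + 32.6 + 36.7)/10 = 38.0800
Σ_{t=1}^{9}(x_t−x̄)(x_{t+1}−x̄) = -160.7124
γ_1 = -160.7124 / 10 = -16.071

-16.071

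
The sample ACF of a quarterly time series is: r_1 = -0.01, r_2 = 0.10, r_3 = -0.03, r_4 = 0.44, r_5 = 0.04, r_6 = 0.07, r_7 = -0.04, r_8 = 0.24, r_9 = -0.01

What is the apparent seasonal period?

4

The largest autocorrelation is r_4 = 0.44, with a weaker echo at lag 8 (0.24); the remaining lags stay at or below 0.10.
The dominant spike at lag 4 indicates a seasonal period of 4.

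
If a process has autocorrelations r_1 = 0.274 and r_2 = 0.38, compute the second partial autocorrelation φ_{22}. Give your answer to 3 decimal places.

0.330

φ_{22} = (r_2 − r_1²) / (1 − r_1²)
r_1² = (0.274)² = 0.075076
Numerator = 0.38 − 0.0751 = 0.3049; denominator = 1 − 0.0751 = 0.9249
φ_{22} = 0.3049 / 0.9249 = 0.330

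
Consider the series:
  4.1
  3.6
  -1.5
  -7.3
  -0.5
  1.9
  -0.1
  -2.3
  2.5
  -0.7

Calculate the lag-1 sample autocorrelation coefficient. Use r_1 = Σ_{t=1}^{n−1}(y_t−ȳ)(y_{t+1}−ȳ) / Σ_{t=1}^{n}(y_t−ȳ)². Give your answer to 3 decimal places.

Mean ȳ = (4.1 + 3.6 − 1.5 − 7.3 − 0.5 + 1.9 − 0.1 − 2.3 + 2.5 − 0.7)/10 = -0.0300
Numerator Σ_{t=1}^{9}(y_t−ȳ)(y_{t+1}−ȳ) = 15.4381
Denominator Σ(y_t−ȳ)² = 101.2010
r_1 = 15.4381 / 101.2010 = 0.153

0.153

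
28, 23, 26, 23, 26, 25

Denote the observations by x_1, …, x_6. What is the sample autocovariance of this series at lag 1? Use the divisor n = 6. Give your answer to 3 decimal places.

Mean x̄ = (28 + 23 + 26 + 23 + 26 + 25)/6 = 25.1667
Σ_{t=1}^{5}(x_t−x̄)(x_{t+1}−x̄) = -11.6944
γ_1 = -11.6944 / 6 = -1.949

-1.949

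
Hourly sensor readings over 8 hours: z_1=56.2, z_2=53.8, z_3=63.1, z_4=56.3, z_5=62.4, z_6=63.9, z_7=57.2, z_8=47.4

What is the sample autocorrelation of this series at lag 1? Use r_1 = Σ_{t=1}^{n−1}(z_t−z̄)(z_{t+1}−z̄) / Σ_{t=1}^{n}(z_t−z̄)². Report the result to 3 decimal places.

0.016

Mean z̄ = (56.2 + 53.8 + 63.1 + 56.3 + 62.4 + 63.9 + 57.2 + 47.4)/8 = 57.5375
Deviations from mean: -1.3375, -3.7375, 5.5625, -1.2375, 4.8625, 6.3625, -0.3375, -10.1375
Σ(z_t−z̄)(z_{t+1}−z̄) = (4.9989) + (-20.7898) + (-6.8836) + (-6.0173) + (30.9377) + (-2.1473) + (3.4214) = 3.5198
Denominator Σ(z_t−z̄)² = 215.2388
r_1 = 3.5198 / 215.2388 = 0.016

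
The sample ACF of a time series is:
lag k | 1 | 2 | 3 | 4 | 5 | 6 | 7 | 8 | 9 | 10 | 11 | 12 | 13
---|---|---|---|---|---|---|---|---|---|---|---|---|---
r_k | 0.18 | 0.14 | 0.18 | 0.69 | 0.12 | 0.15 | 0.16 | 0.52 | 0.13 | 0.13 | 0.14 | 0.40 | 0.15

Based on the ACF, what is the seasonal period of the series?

The largest autocorrelation is r_4 = 0.69, with weaker echoes at lags 8 (0.52) and 12 (0.40); the remaining lags stay at or below 0.18.
The dominant spike at lag 4 indicates a seasonal period of 4.

4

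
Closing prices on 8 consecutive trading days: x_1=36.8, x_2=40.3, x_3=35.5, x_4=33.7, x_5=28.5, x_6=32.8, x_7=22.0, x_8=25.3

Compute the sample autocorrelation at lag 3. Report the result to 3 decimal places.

-0.045

Mean x̄ = (36.8 + 40.3 + 35.5 + 33.7 + 28.5 + 32.8 + 22.0 + 25.3)/8 = 31.8625
Deviations from mean: 4.9375, 8.4375, 3.6375, 1.8375, -3.3625, 0.9375, -9.8625, -6.5625
Numerator Σ_{t=1}^{5}(x_t−x̄)(x_{t+3}−x̄) = -11.9442
Denominator Σ(x_t−x̄)² = 264.6988
r_3 = -11.9442 / 264.6988 = -0.045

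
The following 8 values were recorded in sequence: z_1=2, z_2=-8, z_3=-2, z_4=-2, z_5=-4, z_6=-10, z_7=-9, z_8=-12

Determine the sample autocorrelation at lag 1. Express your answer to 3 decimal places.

Mean z̄ = (2 − 8 − 2 − 2 − 4 − 10 − 9 − 12)/8 = -5.6250
Deviations from mean: 7.6250, -2.3750, 3.6250, 3.6250, 1.6250, -4.3750, -3.3750, -6.3750
Σ(z_t−z̄)(z_{t+1}−z̄) = (-18.1094) + (-8.6094) + (13.1406) + (5.8906) + (-7.1094) + (14.7656) + (21.5156) = 21.4844
Denominator Σ(z_t−z̄)² = 163.8750
r_1 = 21.4844 / 163.8750 = 0.131

0.131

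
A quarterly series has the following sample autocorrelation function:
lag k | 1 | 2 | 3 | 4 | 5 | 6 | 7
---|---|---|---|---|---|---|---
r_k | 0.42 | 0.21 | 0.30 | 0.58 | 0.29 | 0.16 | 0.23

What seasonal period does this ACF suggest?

The largest autocorrelation is r_4 = 0.58; the remaining lags stay at or below 0.42. The elevated value at lag 1 (0.42), dropping to 0.21 at lag 2, reflects decaying short-term dependence rather than seasonality.
The dominant spike at lag 4 indicates a seasonal period of 4.

4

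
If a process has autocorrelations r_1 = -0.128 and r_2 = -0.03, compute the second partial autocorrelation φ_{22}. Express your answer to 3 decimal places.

-0.047

φ_{22} = (r_2 − r_1²) / (1 − r_1²)
r_1² = (-0.128)² = 0.016384
Numerator = -0.03 − 0.0164 = -0.0464; denominator = 1 − 0.0164 = 0.9836
φ_{22} = -0.0464 / 0.9836 = -0.047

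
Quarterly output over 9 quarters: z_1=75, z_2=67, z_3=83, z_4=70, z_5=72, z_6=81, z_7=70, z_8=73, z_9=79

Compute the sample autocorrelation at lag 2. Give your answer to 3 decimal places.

-0.129

Mean z̄ = (75 + 67 + 83 + 70 + 72 + 81 + 70 + 73 + 79)/9 = 74.4444
Σ(z_t−z̄)(z_{t+2}−z̄) = (4.7531) + (33.0864) + (-20.9136) + (-29.1358) + (10.8642) + (-9.4691) + (-20.2469) = -31.0617
Denominator Σ(z_t−z̄)² = 240.2222
r_2 = -31.0617 / 240.2222 = -0.129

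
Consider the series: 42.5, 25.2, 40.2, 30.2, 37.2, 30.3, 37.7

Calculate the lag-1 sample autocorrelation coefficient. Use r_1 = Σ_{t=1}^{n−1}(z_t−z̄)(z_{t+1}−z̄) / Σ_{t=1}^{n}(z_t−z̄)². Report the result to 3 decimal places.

Mean z̄ = (42.5 + 25.2 + 40.2 + 30.2 + 37.2 + 30.3 + 37.7)/7 = 34.7571
Numerator Σ_{t=1}^{6}(z_t−z̄)(z_{t+1}−z̄) = -185.9590
Denominator Σ(z_t−z̄)² = 236.1771
r_1 = -185.9590 / 236.1771 = -0.787

-0.787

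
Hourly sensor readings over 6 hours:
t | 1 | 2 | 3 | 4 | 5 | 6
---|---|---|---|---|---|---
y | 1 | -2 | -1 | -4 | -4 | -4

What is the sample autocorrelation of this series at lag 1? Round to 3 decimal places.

0.229

Mean ȳ = (1 − 2 − 1 − 4 − 4 − 4)/6 = -2.3333
Σ(y_t−ȳ)(y_{t+1}−ȳ) = (1.1111) + (0.4444) + (-2.2222) + (2.7778) + (2.7778) = 4.8889
Denominator Σ(y_t−ȳ)² = 21.3333
r_1 = 4.8889 / 21.3333 = 0.229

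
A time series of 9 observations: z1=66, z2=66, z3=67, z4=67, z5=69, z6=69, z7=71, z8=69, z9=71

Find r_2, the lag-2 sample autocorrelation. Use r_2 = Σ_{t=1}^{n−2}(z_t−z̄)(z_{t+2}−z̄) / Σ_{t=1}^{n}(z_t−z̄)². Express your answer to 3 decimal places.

Mean z̄ = (66 + 66 + 67 + 67 + 69 + 69 + 71 + 69 + 71)/9 = 68.3333
Numerator Σ_{t=1}^{7}(z_t−z̄)(z_{t+2}−z̄) = 13.7778
Denominator Σ(z_t−z̄)² = 30.0000
r_2 = 13.7778 / 30.0000 = 0.459

0.459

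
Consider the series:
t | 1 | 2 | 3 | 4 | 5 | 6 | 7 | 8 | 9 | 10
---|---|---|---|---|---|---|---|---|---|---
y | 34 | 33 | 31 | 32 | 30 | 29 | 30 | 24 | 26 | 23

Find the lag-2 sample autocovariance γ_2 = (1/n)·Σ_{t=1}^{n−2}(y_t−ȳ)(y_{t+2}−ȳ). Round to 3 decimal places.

Mean ȳ = (34 + 33 + 31 + 32 + 30 + 29 + 30 + 24 + 26 + 23)/10 = 29.2000
Σ_{t=1}^{8}(y_t−ȳ)(y_{t+2}−ȳ) = 51.5200
γ_2 = 51.5200 / 10 = 5.152

5.152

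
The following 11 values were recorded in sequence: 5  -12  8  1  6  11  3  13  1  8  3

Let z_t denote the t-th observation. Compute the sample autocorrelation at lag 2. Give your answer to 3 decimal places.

0.312

Mean z̄ = (5 − 12 + 8 + 1 + 6 + 11 + 3 + 13 + 1 + 8 + 3)/11 = 4.2727
Numerator Σ_{t=1}^{9}(z_t−z̄)(z_{t+2}−z̄) = 137.7603
Denominator Σ(z_t−z̄)² = 442.1818
r_2 = 137.7603 / 442.1818 = 0.312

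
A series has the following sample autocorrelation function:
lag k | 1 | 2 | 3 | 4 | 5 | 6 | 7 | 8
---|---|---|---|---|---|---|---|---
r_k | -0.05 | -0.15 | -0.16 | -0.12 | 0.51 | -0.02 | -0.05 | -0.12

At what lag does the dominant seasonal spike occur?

The largest autocorrelation is r_5 = 0.51; the remaining lags stay at or below -0.02.
The dominant spike at lag 5 indicates a seasonal period of 5.

5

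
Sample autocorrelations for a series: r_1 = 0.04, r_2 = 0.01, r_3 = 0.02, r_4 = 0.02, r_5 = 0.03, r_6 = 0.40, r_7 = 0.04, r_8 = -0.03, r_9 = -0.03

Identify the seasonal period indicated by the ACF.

The largest autocorrelation is r_6 = 0.40; the remaining lags stay at or below 0.04.
The dominant spike at lag 6 indicates a seasonal period of 6.

6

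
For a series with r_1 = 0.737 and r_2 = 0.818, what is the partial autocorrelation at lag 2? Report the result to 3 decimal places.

0.602

φ_{22} = (r_2 − r_1²) / (1 − r_1²)
r_1² = (0.737)² = 0.543169
Numerator = 0.818 − 0.5432 = 0.2748; denominator = 1 − 0.5432 = 0.4568
φ_{22} = 0.2748 / 0.4568 = 0.602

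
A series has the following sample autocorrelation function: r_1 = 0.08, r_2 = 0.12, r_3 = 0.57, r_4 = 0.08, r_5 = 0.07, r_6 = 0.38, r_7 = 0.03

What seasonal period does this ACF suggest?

The largest autocorrelation is r_3 = 0.57, with a weaker echo at lag 6 (0.38); the remaining lags stay at or below 0.12.
The dominant spike at lag 3 indicates a seasonal period of 3.

3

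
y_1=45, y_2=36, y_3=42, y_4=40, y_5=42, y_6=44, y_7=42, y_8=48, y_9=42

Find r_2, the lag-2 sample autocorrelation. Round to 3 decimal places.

0.225

Mean ȳ = (45 + 36 + 42 + 40 + 42 + 44 + 42 + 48 + 42)/9 = 42.3333
Σ(y_t−ȳ)(y_{t+2}−ȳ) = (-0.8889) + (14.7778) + (0.1111) + (-3.8889) + (0.1111) + (9.4444) + (0.1111) = 19.7778
Denominator Σ(y_t−ȳ)² = 88.0000
r_2 = 19.7778 / 88.0000 = 0.225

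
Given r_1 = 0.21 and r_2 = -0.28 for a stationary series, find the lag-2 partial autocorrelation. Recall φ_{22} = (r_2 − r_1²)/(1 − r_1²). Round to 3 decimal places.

φ_{22} = (r_2 − r_1²) / (1 − r_1²)
r_1² = (0.21)² = 0.0441
Numerator = -0.28 − 0.0441 = -0.3241; denominator = 1 − 0.0441 = 0.9559
φ_{22} = -0.3241 / 0.9559 = -0.339

-0.339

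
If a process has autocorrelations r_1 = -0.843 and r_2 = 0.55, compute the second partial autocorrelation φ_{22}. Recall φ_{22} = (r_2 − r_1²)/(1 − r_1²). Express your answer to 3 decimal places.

φ_{22} = (r_2 − r_1²) / (1 − r_1²)
r_1² = (-0.843)² = 0.710649
Numerator = 0.55 − 0.7106 = -0.1606; denominator = 1 − 0.7106 = 0.2894
φ_{22} = -0.1606 / 0.2894 = -0.555

-0.555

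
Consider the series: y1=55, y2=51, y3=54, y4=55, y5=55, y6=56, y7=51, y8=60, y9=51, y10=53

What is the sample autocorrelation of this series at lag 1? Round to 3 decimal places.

-0.552

Mean ȳ = (55 + 51 + 54 + 55 + 55 + 56 + 51 + 60 + 51 + 53)/10 = 54.1000
Numerator Σ_{t=1}^{9}(y_t−ȳ)(y_{t+1}−ȳ) = -39.1100
Denominator Σ(y_t−ȳ)² = 70.9000
r_1 = -39.1100 / 70.9000 = -0.552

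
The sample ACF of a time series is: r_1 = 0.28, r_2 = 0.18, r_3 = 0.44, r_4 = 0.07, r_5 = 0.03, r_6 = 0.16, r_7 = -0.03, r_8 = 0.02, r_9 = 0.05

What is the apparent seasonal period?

The largest autocorrelation is r_3 = 0.44; the remaining lags stay at or below 0.28. The elevated value at lag 1 (0.28), dropping to 0.18 at lag 2, reflects decaying short-term dependence rather than seasonality.
The dominant spike at lag 3 indicates a seasonal period of 3.

3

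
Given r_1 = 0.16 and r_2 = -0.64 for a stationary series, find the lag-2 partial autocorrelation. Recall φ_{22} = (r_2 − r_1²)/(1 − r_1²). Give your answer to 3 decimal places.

-0.683

φ_{22} = (r_2 − r_1²) / (1 − r_1²)
r_1² = (0.16)² = 0.0256
Numerator = -0.64 − 0.0256 = -0.6656; denominator = 1 − 0.0256 = 0.9744
φ_{22} = -0.6656 / 0.9744 = -0.683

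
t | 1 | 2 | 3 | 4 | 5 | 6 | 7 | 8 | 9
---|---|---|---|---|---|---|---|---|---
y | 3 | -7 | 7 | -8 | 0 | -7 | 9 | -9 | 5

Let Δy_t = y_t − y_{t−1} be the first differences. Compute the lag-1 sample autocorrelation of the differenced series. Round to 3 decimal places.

-0.835

First differences Δy: -10, 14, -15, 8, -7, 16, -18, 14
Mean of differences = 0.2500
Numerator Σ(Δy_t−Δȳ)(Δy_{t+1}−Δȳ) = -1177.5625
Denominator Σ(Δy_t−Δȳ)² = 1409.5000
r_1(Δy) = -1177.5625 / 1409.5000 = -0.835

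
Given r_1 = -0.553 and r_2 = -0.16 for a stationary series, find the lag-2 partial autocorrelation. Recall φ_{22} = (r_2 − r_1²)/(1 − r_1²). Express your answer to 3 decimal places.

φ_{22} = (r_2 − r_1²) / (1 − r_1²)
r_1² = (-0.553)² = 0.305809
Numerator = -0.16 − 0.3058 = -0.4658; denominator = 1 − 0.3058 = 0.6942
φ_{22} = -0.4658 / 0.6942 = -0.671

-0.671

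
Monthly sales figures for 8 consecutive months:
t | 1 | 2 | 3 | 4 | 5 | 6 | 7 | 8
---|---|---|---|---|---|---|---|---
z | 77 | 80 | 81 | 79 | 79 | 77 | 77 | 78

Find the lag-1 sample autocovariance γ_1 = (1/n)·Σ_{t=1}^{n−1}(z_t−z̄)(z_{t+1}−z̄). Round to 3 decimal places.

0.656

Mean z̄ = (77 + 80 + 81 + 79 + 79 + 77 + 77 + 78)/8 = 78.5000
Deviations: -1.5000, 1.5000, 2.5000, 0.5000, 0.5000, -1.5000, -1.5000, -0.5000
Σ_{t=1}^{7}(z_t−z̄)(z_{t+1}−z̄) = 5.2500
γ_1 = 5.2500 / 8 = 0.656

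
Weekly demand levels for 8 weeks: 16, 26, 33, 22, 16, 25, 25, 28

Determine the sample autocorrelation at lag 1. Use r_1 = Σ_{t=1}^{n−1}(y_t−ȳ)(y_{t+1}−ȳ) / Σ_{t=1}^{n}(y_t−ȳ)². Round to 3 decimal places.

Mean ȳ = (16 + 26 + 33 + 22 + 16 + 25 + 25 + 28)/8 = 23.8750
Σ(y_t−ȳ)(y_{t+1}−ȳ) = (-16.7344) + (19.3906) + (-17.1094) + (14.7656) + (-8.8594) + (1.2656) + (4.6406) = -2.6406
Denominator Σ(y_t−ȳ)² = 234.8750
r_1 = -2.6406 / 234.8750 = -0.011

-0.011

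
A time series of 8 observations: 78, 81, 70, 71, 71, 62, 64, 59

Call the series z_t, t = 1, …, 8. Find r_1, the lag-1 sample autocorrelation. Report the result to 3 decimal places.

0.478

Mean z̄ = (78 + 81 + 70 + 71 + 71 + 62 + 64 + 59)/8 = 69.5000
Deviations from mean: 8.5000, 11.5000, 0.5000, 1.5000, 1.5000, -7.5000, -5.5000, -10.5000
Numerator Σ_{t=1}^{7}(z_t−z̄)(z_{t+1}−z̄) = 194.2500
Denominator Σ(z_t−z̄)² = 406.0000
r_1 = 194.2500 / 406.0000 = 0.478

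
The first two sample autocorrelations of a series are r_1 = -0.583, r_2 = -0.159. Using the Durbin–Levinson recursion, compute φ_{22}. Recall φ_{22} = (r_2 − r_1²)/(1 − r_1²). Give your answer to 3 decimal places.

φ_{22} = (r_2 − r_1²) / (1 − r_1²)
r_1² = (-0.583)² = 0.339889
Numerator = -0.159 − 0.3399 = -0.4989; denominator = 1 − 0.3399 = 0.6601
φ_{22} = -0.4989 / 0.6601 = -0.756

-0.756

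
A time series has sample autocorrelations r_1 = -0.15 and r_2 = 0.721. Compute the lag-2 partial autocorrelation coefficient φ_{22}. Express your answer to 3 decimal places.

0.715

φ_{22} = (r_2 − r_1²) / (1 − r_1²)
r_1² = (-0.15)² = 0.0225
Numerator = 0.721 − 0.0225 = 0.6985; denominator = 1 − 0.0225 = 0.9775
φ_{22} = 0.6985 / 0.9775 = 0.715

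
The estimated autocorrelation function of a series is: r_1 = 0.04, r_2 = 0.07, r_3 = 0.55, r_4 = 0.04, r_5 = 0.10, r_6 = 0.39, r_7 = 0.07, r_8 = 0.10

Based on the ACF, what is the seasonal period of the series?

The largest autocorrelation is r_3 = 0.55, with a weaker echo at lag 6 (0.39); the remaining lags stay at or below 0.10.
The dominant spike at lag 3 indicates a seasonal period of 3.

3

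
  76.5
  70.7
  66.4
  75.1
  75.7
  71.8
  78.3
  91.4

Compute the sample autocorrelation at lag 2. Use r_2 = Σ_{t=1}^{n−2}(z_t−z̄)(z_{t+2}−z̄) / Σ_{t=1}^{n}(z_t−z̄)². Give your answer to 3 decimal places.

Mean z̄ = (76.5 + 70.7 + 66.4 + 75.1 + 75.7 + 71.8 + 78.3 + 91.4)/8 = 75.7375
Σ(z_t−z̄)(z_{t+2}−z̄) = (-7.1198) + (3.2114) + (0.3502) + (2.5102) + (-0.0961) + (-61.6711) = -62.8153
Denominator Σ(z_t−z̄)² = 380.9388
r_2 = -62.8153 / 380.9388 = -0.165

-0.165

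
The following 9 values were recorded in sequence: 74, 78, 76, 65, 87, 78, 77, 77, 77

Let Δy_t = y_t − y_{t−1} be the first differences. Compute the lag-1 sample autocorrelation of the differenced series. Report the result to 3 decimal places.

-0.590

First differences Δy: 4, -2, -11, 22, -9, -1, 0, 0
Mean of differences = 0.3750
Numerator Σ(Δy_t−Δȳ)(Δy_{t+1}−Δȳ) = -416.7656
Denominator Σ(Δy_t−Δȳ)² = 705.8750
r_1(Δy) = -416.7656 / 705.8750 = -0.590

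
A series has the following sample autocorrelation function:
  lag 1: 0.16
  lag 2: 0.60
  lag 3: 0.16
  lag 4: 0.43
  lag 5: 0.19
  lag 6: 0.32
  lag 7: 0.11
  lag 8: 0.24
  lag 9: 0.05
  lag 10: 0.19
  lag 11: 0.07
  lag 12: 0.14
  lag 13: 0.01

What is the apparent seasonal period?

The largest autocorrelation is r_2 = 0.60, with weaker echoes at lags 4 (0.43), 6 (0.32) and 8 (0.24); the remaining lags stay at or below 0.19.
The dominant spike at lag 2 indicates a seasonal period of 2.

2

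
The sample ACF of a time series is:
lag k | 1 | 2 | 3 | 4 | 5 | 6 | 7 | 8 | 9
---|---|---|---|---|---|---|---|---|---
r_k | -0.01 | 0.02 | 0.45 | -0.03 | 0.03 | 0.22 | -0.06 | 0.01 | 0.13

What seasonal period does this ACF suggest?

The largest autocorrelation is r_3 = 0.45, with a weaker echo at lag 6 (0.22); the remaining lags stay at or below 0.13.
The dominant spike at lag 3 indicates a seasonal period of 3.

3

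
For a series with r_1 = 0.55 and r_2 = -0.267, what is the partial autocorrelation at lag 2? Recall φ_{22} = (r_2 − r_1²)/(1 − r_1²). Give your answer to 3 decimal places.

-0.816

φ_{22} = (r_2 − r_1²) / (1 − r_1²)
r_1² = (0.55)² = 0.3025
Numerator = -0.267 − 0.3025 = -0.5695; denominator = 1 − 0.3025 = 0.6975
φ_{22} = -0.5695 / 0.6975 = -0.816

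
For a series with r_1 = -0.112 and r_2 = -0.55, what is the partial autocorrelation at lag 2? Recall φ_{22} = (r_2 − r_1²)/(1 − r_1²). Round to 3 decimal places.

φ_{22} = (r_2 − r_1²) / (1 − r_1²)
r_1² = (-0.112)² = 0.012544
Numerator = -0.55 − 0.0125 = -0.5625; denominator = 1 − 0.0125 = 0.9875
φ_{22} = -0.5625 / 0.9875 = -0.570

-0.570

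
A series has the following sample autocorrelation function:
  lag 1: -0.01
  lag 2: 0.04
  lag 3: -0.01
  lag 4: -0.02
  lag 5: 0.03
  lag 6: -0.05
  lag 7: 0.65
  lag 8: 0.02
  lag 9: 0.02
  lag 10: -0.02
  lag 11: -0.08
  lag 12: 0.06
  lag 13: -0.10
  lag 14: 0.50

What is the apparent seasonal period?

The largest autocorrelation is r_7 = 0.65, with a weaker echo at lag 14 (0.50); the remaining lags stay at or below 0.06.
The dominant spike at lag 7 indicates a seasonal period of 7.

7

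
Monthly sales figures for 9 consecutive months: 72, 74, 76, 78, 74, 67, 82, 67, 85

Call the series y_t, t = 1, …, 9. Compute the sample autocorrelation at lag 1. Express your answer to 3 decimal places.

-0.611

Mean ȳ = (72 + 74 + 76 + 78 + 74 + 67 + 82 + 67 + 85)/9 = 75.0000
Numerator Σ_{t=1}^{8}(y_t−ȳ)(y_{t+1}−ȳ) = -182.0000
Denominator Σ(y_t−ȳ)² = 298.0000
r_1 = -182.0000 / 298.0000 = -0.611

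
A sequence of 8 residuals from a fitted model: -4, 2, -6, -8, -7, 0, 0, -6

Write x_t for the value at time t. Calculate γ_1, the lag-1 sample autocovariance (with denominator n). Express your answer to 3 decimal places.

Mean x̄ = (-4 + 2 − 6 − 8 − 7 + 0 + 0 − 6)/8 = -3.6250
Deviations: -0.3750, 5.6250, -2.3750, -4.3750, -3.3750, 3.6250, 3.6250, -2.3750
Σ_{t=1}^{7}(x_t−x̄)(x_{t+1}−x̄) = 1.9844
γ_1 = 1.9844 / 8 = 0.248

0.248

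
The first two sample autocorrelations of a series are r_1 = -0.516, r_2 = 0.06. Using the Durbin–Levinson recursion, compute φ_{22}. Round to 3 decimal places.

φ_{22} = (r_2 − r_1²) / (1 − r_1²)
r_1² = (-0.516)² = 0.266256
Numerator = 0.06 − 0.2663 = -0.2063; denominator = 1 − 0.2663 = 0.7337
φ_{22} = -0.2063 / 0.7337 = -0.281

-0.281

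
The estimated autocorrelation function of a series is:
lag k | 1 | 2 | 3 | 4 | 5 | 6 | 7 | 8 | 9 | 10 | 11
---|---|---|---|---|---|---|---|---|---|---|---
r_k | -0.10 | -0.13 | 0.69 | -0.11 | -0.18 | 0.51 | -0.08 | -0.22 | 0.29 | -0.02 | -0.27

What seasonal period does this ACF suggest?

3

The largest autocorrelation is r_3 = 0.69, with weaker echoes at lags 6 (0.51) and 9 (0.29); the remaining lags stay at or below -0.02.
The dominant spike at lag 3 indicates a seasonal period of 3.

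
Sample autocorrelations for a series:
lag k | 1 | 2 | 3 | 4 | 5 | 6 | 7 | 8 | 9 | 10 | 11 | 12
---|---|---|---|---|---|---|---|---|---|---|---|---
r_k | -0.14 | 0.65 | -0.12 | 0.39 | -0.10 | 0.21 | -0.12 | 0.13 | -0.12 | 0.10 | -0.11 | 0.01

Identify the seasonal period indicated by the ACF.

2

The largest autocorrelation is r_2 = 0.65, with weaker echoes at lags 4 (0.39) and 6 (0.21); the remaining lags stay at or below 0.13.
The dominant spike at lag 2 indicates a seasonal period of 2.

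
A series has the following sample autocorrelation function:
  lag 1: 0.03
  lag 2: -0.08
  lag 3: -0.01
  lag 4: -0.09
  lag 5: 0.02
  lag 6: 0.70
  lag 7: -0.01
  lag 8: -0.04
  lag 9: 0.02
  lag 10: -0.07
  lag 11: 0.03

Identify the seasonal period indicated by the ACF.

The largest autocorrelation is r_6 = 0.70; the remaining lags stay at or below 0.03.
The dominant spike at lag 6 indicates a seasonal period of 6.

6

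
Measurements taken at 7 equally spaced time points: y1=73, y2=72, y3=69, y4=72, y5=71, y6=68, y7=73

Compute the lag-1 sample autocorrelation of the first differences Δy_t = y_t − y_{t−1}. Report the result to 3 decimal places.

-0.389

First differences Δy: -1, -3, 3, -1, -3, 5
Mean of differences = 0.0000
Numerator Σ(Δy_t−Δȳ)(Δy_{t+1}−Δȳ) = -21.0000
Denominator Σ(Δy_t−Δȳ)² = 54.0000
r_1(Δy) = -21.0000 / 54.0000 = -0.389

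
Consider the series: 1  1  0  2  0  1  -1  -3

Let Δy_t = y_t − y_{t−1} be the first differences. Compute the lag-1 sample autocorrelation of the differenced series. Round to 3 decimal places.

-0.475

First differences Δy: 0, -1, 2, -2, 1, -2, -2
Mean of differences = -0.5714
Numerator Σ(Δy_t−Δȳ)(Δy_{t+1}−Δȳ) = -7.4694
Denominator Σ(Δy_t−Δȳ)² = 15.7143
r_1(Δy) = -7.4694 / 15.7143 = -0.475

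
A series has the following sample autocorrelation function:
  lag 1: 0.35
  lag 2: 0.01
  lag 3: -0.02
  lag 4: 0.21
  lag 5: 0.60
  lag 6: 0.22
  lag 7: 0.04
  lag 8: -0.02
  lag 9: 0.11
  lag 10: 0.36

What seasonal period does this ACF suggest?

The largest autocorrelation is r_5 = 0.60, with a weaker echo at lag 10 (0.36); the remaining lags stay at or below 0.35. The elevated value at lag 1 (0.35), dropping to 0.01 at lag 2, reflects decaying short-term dependence rather than seasonality.
The dominant spike at lag 5 indicates a seasonal period of 5.

5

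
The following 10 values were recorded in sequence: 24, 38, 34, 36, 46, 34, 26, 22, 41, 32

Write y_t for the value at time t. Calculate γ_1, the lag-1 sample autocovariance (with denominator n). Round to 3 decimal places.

Mean ȳ = (24 + 38 + 34 + 36 + 46 + 34 + 26 + 22 + 41 + 32)/10 = 33.3000
Σ_{t=1}^{9}(y_t−ȳ)(y_{t+1}−ȳ) = -14.9900
γ_1 = -14.9900 / 10 = -1.499

-1.499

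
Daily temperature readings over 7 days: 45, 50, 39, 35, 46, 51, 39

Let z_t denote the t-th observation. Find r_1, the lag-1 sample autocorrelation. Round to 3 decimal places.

Mean z̄ = (45 + 50 + 39 + 35 + 46 + 51 + 39)/7 = 43.5714
Deviations from mean: 1.4286, 6.4286, -4.5714, -8.5714, 2.4286, 7.4286, -4.5714
Numerator Σ_{t=1}^{6}(z_t−z̄)(z_{t+1}−z̄) = -17.7551
Denominator Σ(z_t−z̄)² = 219.7143
r_1 = -17.7551 / 219.7143 = -0.081

-0.081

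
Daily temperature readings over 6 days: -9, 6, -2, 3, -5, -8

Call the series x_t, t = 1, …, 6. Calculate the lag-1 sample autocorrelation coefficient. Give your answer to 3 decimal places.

Mean x̄ = (-9 + 6 − 2 + 3 − 5 − 8)/6 = -2.5000
Deviations from mean: -6.5000, 8.5000, 0.5000, 5.5000, -2.5000, -5.5000
Σ(x_t−x̄)(x_{t+1}−x̄) = (-55.2500) + (4.2500) + (2.7500) + (-13.7500) + (13.7500) = -48.2500
Denominator Σ(x_t−x̄)² = 181.5000
r_1 = -48.2500 / 181.5000 = -0.266

-0.266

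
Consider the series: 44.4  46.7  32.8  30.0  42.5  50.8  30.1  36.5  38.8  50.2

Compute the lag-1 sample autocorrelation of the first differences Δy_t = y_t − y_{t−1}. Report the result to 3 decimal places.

-0.177

First differences Δy: 2.3, -13.9, -2.8, 12.5, 8.3, -20.7, 6.4, 2.3, 11.4
Mean of differences = 0.6444
Numerator Σ(Δy_t−Δȳ)(Δy_{t+1}−Δȳ) = -182.9742
Denominator Σ(Δy_t−Δȳ)² = 1032.4422
r_1(Δy) = -182.9742 / 1032.4422 = -0.177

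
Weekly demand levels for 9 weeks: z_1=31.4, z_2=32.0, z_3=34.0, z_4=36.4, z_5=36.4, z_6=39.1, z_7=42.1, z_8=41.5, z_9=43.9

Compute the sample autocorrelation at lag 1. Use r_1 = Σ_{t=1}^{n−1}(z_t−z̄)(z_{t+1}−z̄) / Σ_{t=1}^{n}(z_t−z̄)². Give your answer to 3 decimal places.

0.660

Mean z̄ = (31.4 + 32.0 + 34.0 + 36.4 + 36.4 + 39.1 + 42.1 + 41.5 + 43.9)/9 = 37.4222
Numerator Σ_{t=1}^{8}(z_t−z̄)(z_{t+1}−z̄) = 107.3762
Denominator Σ(z_t−z̄)² = 162.7556
r_1 = 107.3762 / 162.7556 = 0.660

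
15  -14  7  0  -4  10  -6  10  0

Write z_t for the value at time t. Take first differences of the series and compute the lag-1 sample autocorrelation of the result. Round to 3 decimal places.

-0.650

First differences Δz: -29, 21, -7, -4, 14, -16, 16, -10
Mean of differences = -1.8750
Numerator Σ(Δz_t−Δz̄)(Δz_{t+1}−Δz̄) = -1382.5156
Denominator Σ(Δz_t−Δz̄)² = 2126.8750
r_1(Δz) = -1382.5156 / 2126.8750 = -0.650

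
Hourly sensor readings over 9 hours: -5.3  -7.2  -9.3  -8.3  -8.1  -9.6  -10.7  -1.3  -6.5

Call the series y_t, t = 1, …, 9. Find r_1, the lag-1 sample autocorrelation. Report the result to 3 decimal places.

Mean ȳ = (-5.3 − 7.2 − 9.3 − 8.3 − 8.1 − 9.6 − 10.7 − 1.3 − 6.5)/9 = -7.3667
Numerator Σ_{t=1}^{8}(y_t−ȳ)(y_{t+1}−ȳ) = -3.3711
Denominator Σ(y_t−ȳ)² = 63.1000
r_1 = -3.3711 / 63.1000 = -0.053

-0.053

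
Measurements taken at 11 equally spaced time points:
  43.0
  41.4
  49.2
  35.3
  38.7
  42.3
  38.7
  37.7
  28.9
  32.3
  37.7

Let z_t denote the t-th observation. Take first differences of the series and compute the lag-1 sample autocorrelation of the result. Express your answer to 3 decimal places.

-0.422

First differences Δz: -1.6, 7.8, -13.9, 3.4, 3.6, -3.6, -1.0, -8.8, 3.4, 5.4
Mean of differences = -0.5300
Numerator Σ(Δz_t−Δz̄)(Δz_{t+1}−Δz̄) = -173.1439
Denominator Σ(Δz_t−Δz̄)² = 410.4410
r_1(Δz) = -173.1439 / 410.4410 = -0.422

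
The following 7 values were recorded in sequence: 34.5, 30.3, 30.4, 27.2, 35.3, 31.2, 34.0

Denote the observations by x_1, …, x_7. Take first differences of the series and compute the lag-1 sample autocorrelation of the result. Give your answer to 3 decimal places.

First differences Δx: -4.2, 0.1, -3.2, 8.1, -4.1, 2.8
Mean of differences = -0.0833
Numerator Σ(Δx_t−Δx̄)(Δx_{t+1}−Δx̄) = -71.2819
Denominator Σ(Δx_t−Δx̄)² = 118.1083
r_1(Δx) = -71.2819 / 118.1083 = -0.604

-0.604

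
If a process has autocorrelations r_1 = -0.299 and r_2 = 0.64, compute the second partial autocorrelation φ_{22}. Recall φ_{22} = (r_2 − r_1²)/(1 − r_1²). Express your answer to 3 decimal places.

φ_{22} = (r_2 − r_1²) / (1 − r_1²)
r_1² = (-0.299)² = 0.089401
Numerator = 0.64 − 0.0894 = 0.5506; denominator = 1 − 0.0894 = 0.9106
φ_{22} = 0.5506 / 0.9106 = 0.605

0.605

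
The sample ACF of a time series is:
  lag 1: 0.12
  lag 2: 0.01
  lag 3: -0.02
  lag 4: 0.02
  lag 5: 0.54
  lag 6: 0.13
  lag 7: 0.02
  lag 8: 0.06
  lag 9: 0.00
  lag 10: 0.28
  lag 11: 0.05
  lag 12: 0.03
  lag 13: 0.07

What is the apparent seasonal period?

5

The largest autocorrelation is r_5 = 0.54, with a weaker echo at lag 10 (0.28); the remaining lags stay at or below 0.13.
The dominant spike at lag 5 indicates a seasonal period of 5.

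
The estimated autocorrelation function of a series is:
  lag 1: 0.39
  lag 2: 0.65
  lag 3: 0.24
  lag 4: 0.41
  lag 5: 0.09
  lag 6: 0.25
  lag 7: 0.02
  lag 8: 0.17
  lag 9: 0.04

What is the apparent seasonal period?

The largest autocorrelation is r_2 = 0.65, with a weaker echo at lag 4 (0.41); the remaining lags stay at or below 0.39.
The dominant spike at lag 2 indicates a seasonal period of 2.

2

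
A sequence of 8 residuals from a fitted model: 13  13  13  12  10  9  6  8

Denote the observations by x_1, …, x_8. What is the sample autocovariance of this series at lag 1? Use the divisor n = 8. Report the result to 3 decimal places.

Mean x̄ = (13 + 13 + 13 + 12 + 10 + 9 + 6 + 8)/8 = 10.5000
Deviations: 2.5000, 2.5000, 2.5000, 1.5000, -0.5000, -1.5000, -4.5000, -2.5000
Σ_{t=1}^{7}(x_t−x̄)(x_{t+1}−x̄) = 34.2500
γ_1 = 34.2500 / 8 = 4.281

4.281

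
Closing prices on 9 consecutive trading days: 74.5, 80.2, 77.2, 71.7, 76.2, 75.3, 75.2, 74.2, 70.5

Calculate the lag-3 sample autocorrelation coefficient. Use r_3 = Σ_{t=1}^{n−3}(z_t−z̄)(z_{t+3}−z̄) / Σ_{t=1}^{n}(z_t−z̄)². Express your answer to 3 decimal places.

0.085

Mean z̄ = (74.5 + 80.2 + 77.2 + 71.7 + 76.2 + 75.3 + 75.2 + 74.2 + 70.5)/9 = 75.0000
Σ(z_t−z̄)(z_{t+3}−z̄) = (1.6500) + (6.2400) + (0.6600) + (-0.6600) + (-0.9600) + (-1.3500) = 5.5800
Denominator Σ(z_t−z̄)² = 65.4800
r_3 = 5.5800 / 65.4800 = 0.085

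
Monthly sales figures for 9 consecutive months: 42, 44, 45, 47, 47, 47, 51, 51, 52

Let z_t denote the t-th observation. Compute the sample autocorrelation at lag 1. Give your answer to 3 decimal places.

0.595

Mean z̄ = (42 + 44 + 45 + 47 + 47 + 47 + 51 + 51 + 52)/9 = 47.3333
Numerator Σ_{t=1}^{8}(z_t−z̄)(z_{t+1}−z̄) = 55.8889
Denominator Σ(z_t−z̄)² = 94.0000
r_1 = 55.8889 / 94.0000 = 0.595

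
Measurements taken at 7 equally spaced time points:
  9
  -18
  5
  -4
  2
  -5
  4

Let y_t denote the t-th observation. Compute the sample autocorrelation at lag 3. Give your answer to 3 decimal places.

-0.248

Mean ȳ = (9 − 18 + 5 − 4 + 2 − 5 + 4)/7 = -1.0000
Deviations from mean: 10.0000, -17.0000, 6.0000, -3.0000, 3.0000, -4.0000, 5.0000
Σ(y_t−ȳ)(y_{t+3}−ȳ) = (-30.0000) + (-51.0000) + (-24.0000) + (-15.0000) = -120.0000
Denominator Σ(y_t−ȳ)² = 484.0000
r_3 = -120.0000 / 484.0000 = -0.248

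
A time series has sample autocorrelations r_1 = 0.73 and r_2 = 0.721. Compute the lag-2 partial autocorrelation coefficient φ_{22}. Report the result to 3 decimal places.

0.403

φ_{22} = (r_2 − r_1²) / (1 − r_1²)
r_1² = (0.73)² = 0.5329
Numerator = 0.721 − 0.5329 = 0.1881; denominator = 1 − 0.5329 = 0.4671
φ_{22} = 0.1881 / 0.4671 = 0.403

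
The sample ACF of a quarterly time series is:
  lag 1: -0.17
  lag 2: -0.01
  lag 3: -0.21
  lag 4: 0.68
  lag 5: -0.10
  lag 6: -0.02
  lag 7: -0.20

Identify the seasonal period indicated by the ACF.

The largest autocorrelation is r_4 = 0.68; the remaining lags stay at or below -0.01.
The dominant spike at lag 4 indicates a seasonal period of 4.

4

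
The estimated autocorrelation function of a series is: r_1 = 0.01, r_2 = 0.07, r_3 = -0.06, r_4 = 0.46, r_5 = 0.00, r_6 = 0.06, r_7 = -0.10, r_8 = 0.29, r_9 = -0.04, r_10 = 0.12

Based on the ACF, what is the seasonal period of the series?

4

The largest autocorrelation is r_4 = 0.46, with a weaker echo at lag 8 (0.29); the remaining lags stay at or below 0.12.
The dominant spike at lag 4 indicates a seasonal period of 4.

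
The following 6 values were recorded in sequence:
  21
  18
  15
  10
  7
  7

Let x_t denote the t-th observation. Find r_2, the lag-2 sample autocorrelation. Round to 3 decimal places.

0.040

Mean x̄ = (21 + 18 + 15 + 10 + 7 + 7)/6 = 13.0000
Numerator Σ_{t=1}^{4}(x_t−x̄)(x_{t+2}−x̄) = 7.0000
Denominator Σ(x_t−x̄)² = 174.0000
r_2 = 7.0000 / 174.0000 = 0.040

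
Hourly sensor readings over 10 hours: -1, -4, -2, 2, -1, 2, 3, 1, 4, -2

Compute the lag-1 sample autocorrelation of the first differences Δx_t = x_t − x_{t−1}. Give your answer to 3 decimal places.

First differences Δx: -3, 2, 4, -3, 3, 1, -2, 3, -6
Mean of differences = -0.1111
Numerator Σ(Δx_t−Δx̄)(Δx_{t+1}−Δx̄) = -41.1235
Denominator Σ(Δx_t−Δx̄)² = 96.8889
r_1(Δx) = -41.1235 / 96.8889 = -0.424

-0.424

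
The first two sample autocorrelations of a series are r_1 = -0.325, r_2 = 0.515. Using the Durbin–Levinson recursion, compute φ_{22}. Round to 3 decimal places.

φ_{22} = (r_2 − r_1²) / (1 − r_1²)
r_1² = (-0.325)² = 0.105625
Numerator = 0.515 − 0.1056 = 0.4094; denominator = 1 − 0.1056 = 0.8944
φ_{22} = 0.4094 / 0.8944 = 0.458

0.458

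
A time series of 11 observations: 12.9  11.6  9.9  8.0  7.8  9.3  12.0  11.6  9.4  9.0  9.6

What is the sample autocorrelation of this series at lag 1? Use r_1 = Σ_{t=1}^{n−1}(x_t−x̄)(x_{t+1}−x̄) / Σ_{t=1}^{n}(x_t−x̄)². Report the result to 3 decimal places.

0.445

Mean x̄ = (12.9 + 11.6 + 9.9 + 8.0 + 7.8 + 9.3 + 12.0 + 11.6 + 9.4 + 9.0 + 9.6)/11 = 10.1000
Numerator Σ_{t=1}^{10}(x_t−x̄)(x_{t+1}−x̄) = 12.5900
Denominator Σ(x_t−x̄)² = 28.2800
r_1 = 12.5900 / 28.2800 = 0.445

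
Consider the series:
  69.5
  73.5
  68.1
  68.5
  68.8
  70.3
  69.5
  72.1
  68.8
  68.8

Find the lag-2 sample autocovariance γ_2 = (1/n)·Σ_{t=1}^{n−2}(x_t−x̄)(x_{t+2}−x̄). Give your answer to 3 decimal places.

Mean x̄ = (69.5 + 73.5 + 68.1 + 68.5 + 68.8 + 70.3 + 69.5 + 72.1 + 68.8 + 68.8)/10 = 69.7900
Σ_{t=1}^{8}(x_t−x̄)(x_{t+2}−x̄) = -3.8152
γ_2 = -3.8152 / 10 = -0.382

-0.382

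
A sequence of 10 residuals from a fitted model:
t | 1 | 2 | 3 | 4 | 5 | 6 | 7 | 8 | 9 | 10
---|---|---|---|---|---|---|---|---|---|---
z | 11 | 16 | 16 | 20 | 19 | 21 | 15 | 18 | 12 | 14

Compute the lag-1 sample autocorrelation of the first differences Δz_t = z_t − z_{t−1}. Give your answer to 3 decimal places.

-0.498

First differences Δz: 5, 0, 4, -1, 2, -6, 3, -6, 2
Mean of differences = 0.3333
Numerator Σ(Δz_t−Δz̄)(Δz_{t+1}−Δz̄) = -64.7778
Denominator Σ(Δz_t−Δz̄)² = 130.0000
r_1(Δz) = -64.7778 / 130.0000 = -0.498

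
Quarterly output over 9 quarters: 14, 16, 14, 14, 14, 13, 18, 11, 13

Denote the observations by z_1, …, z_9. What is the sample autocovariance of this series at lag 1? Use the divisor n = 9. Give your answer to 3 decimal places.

Mean z̄ = (14 + 16 + 14 + 14 + 14 + 13 + 18 + 11 + 13)/9 = 14.1111
Σ_{t=1}^{8}(z_t−z̄)(z_{t+1}−z̄) = -13.2346
γ_1 = -13.2346 / 9 = -1.471

-1.471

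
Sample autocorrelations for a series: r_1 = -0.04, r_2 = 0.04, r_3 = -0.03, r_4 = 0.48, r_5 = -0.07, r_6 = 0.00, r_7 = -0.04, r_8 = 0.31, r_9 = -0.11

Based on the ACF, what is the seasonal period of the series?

4

The largest autocorrelation is r_4 = 0.48, with a weaker echo at lag 8 (0.31); the remaining lags stay at or below 0.04.
The dominant spike at lag 4 indicates a seasonal period of 4.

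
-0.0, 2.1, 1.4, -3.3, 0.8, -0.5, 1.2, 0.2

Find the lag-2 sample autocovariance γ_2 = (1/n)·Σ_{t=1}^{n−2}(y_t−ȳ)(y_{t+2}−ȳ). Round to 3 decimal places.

-0.379

Mean ȳ = (-0.0 + 2.1 + 1.4 − 3.3 + 0.8 − 0.5 + 1.2 + 0.2)/8 = 0.2375
Deviations: -0.2375, 1.8625, 1.1625, -3.5375, 0.5625, -0.7375, 0.9625, -0.0375
Σ_{t=1}^{6}(y_t−ȳ)(y_{t+2}−ȳ) = -3.0328
γ_2 = -3.0328 / 8 = -0.379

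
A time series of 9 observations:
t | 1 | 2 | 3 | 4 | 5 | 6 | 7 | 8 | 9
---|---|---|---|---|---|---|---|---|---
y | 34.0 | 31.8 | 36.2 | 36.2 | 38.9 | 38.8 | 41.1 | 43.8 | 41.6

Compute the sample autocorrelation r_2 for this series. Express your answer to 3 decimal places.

Mean ȳ = (34.0 + 31.8 + 36.2 + 36.2 + 38.9 + 38.8 + 41.1 + 43.8 + 41.6)/9 = 38.0444
Σ(y_t−ȳ)(y_{t+2}−ȳ) = (7.4598) + (11.5175) + (-1.5780) + (-1.3936) + (2.6142) + (4.3486) + (10.8642) = 33.8327
Denominator Σ(y_t−ȳ)² = 118.5622
r_2 = 33.8327 / 118.5622 = 0.285

0.285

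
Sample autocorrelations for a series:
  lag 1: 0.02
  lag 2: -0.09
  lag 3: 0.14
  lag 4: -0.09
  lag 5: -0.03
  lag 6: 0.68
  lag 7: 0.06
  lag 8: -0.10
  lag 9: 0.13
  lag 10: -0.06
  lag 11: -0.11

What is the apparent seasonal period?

The largest autocorrelation is r_6 = 0.68; the remaining lags stay at or below 0.14.
The dominant spike at lag 6 indicates a seasonal period of 6.

6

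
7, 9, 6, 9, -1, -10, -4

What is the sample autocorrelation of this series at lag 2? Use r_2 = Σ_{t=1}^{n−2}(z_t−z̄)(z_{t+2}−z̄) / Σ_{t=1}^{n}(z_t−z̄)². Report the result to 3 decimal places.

Mean z̄ = (7 + 9 + 6 + 9 − 1 − 10 − 4)/7 = 2.2857
Deviations from mean: 4.7143, 6.7143, 3.7143, 6.7143, -3.2857, -12.2857, -6.2857
Σ(z_t−z̄)(z_{t+2}−z̄) = (17.5102) + (45.0816) + (-12.2041) + (-82.4898) + (20.6531) = -11.4490
Denominator Σ(z_t−z̄)² = 327.4286
r_2 = -11.4490 / 327.4286 = -0.035

-0.035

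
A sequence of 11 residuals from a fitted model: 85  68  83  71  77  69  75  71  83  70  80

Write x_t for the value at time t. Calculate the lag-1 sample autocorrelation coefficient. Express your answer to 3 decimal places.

-0.685

Mean x̄ = (85 + 68 + 83 + 71 + 77 + 69 + 75 + 71 + 83 + 70 + 80)/11 = 75.6364
Numerator Σ_{t=1}^{10}(x_t−x̄)(x_{t+1}−x̄) = -270.3140
Denominator Σ(x_t−x̄)² = 394.5455
r_1 = -270.3140 / 394.5455 = -0.685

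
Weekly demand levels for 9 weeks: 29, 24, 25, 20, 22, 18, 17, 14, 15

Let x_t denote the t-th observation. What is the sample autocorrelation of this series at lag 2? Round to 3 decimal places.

0.377

Mean x̄ = (29 + 24 + 25 + 20 + 22 + 18 + 17 + 14 + 15)/9 = 20.4444
Numerator Σ_{t=1}^{7}(x_t−x̄)(x_{t+2}−x̄) = 74.7160
Denominator Σ(x_t−x̄)² = 198.2222
r_2 = 74.7160 / 198.2222 = 0.377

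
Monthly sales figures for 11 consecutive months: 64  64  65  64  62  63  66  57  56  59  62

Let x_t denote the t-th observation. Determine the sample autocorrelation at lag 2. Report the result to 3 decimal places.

Mean x̄ = (64 + 64 + 65 + 64 + 62 + 63 + 66 + 57 + 56 + 59 + 62)/11 = 62.0000
Numerator Σ_{t=1}^{9}(x_t−x̄)(x_{t+2}−x̄) = -2.0000
Denominator Σ(x_t−x̄)² = 108.0000
r_2 = -2.0000 / 108.0000 = -0.019

-0.019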